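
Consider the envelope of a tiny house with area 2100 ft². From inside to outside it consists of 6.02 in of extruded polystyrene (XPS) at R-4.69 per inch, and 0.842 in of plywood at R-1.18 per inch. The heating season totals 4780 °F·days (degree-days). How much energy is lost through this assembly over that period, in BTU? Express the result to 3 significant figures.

8240000 BTU

6.02 × 4.69 = 28.23
0.842 × 1.18 = 0.9936
R_total = 28.23 + 0.9936 = 29.23 ft²·°F·h/BTU
E = A × HDD × 24 / R = 2100 × 4780 × 24 / 29.23 = 8243000 BTU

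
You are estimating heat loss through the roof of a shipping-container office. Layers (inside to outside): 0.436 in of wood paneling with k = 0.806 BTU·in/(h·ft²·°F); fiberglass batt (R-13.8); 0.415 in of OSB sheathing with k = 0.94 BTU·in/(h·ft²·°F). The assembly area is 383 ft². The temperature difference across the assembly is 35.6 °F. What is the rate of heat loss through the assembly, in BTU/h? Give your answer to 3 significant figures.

0.436/0.806 = 0.5409
0.415/0.94 = 0.4415
R_total = 0.5409 + 13.8 + 0.4415 = 14.78 ft²·°F·h/BTU
Q = A·ΔT/R = 383 × 35.6 / 14.78 = 922.4 BTU/h

922 BTU/h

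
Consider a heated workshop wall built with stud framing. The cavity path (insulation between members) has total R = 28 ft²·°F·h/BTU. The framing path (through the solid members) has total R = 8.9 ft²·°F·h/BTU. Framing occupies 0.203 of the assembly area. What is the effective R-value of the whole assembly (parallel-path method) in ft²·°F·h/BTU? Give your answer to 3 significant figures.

U_eff = 0.797/28 + 0.203/8.9 = 0.02846 + 0.02281 = 0.05127
R_eff = 1/U_eff = 19.5 ft²·°F·h/BTU

19.5 ft²·°F·h/BTU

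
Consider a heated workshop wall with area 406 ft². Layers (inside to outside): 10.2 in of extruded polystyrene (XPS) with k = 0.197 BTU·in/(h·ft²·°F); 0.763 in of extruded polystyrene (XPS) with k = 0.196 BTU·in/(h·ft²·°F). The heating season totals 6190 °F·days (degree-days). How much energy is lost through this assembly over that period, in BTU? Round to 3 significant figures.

1080000 BTU

10.2/0.197 = 51.78
0.763/0.196 = 3.893
R_total = 51.78 + 3.893 = 55.67 ft²·°F·h/BTU
E = A × HDD × 24 / R = 406 × 6190 × 24 / 55.67 = 1083000 BTU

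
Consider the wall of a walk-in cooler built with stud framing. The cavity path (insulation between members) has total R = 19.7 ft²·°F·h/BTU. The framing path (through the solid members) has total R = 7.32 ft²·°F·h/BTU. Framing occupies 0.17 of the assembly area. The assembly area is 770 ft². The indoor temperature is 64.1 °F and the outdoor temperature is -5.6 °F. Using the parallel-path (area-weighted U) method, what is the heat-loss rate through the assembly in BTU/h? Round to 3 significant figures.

U_eff = 0.83/19.7 + 0.17/7.32 = 0.04213 + 0.02322 = 0.06536
R_eff = 1/U_eff = 15.3 ft²·°F·h/BTU
Q = 770 × (64.1 − (-5.6)) / 15.3 = 3508 BTU/h

3510 BTU/h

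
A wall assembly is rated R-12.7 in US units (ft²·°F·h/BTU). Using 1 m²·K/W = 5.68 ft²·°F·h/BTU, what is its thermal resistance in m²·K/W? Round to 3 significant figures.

2.24 m²·K/W

R_SI = 12.7/5.68 = 2.236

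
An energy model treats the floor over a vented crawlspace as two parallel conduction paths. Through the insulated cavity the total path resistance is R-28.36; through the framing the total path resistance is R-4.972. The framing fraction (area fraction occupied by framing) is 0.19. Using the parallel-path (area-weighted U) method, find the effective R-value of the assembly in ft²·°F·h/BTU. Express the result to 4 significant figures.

14.98 ft²·°F·h/BTU

U_eff = 0.81/28.36 + 0.19/4.972 = 0.028561 + 0.038214 = 0.066775
R_eff = 1/U_eff = 14.976 ft²·°F·h/BTU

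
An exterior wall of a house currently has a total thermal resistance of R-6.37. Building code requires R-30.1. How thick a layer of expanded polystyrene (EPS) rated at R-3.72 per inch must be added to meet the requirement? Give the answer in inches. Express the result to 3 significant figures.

ΔR = 30.1 − 6.37 = 23.73 ft²·°F·h/BTU
L = ΔR / (R/in) = 23.73/3.72 = 6.379 in

6.38 in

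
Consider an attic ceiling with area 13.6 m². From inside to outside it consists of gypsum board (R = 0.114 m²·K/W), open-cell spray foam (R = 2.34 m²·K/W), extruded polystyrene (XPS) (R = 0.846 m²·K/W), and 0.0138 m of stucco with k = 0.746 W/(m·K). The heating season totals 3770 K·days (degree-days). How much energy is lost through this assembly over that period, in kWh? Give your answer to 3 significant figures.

371 kWh

0.0138/0.746 = 0.0185
R_total = 0.114 + 2.34 + 0.846 + 0.0185 = 3.318 m²·K/W
E = A × HDD × 24 / R / 1000 = 13.6 × 3770 × 24 / 3.318 / 1000 = 370.8 kWh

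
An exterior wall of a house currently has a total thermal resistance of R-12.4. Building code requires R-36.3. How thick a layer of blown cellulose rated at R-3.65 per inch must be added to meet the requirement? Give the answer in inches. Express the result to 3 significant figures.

ΔR = 36.3 − 12.4 = 23.9 ft²·°F·h/BTU
L = ΔR / (R/in) = 23.9/3.65 = 6.548 in

6.55 in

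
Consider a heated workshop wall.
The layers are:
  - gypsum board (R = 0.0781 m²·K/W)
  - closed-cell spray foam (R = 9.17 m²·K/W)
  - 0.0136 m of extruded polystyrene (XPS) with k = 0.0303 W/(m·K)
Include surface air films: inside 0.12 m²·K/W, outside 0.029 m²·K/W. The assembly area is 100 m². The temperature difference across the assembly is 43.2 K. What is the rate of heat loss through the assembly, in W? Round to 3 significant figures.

439 W

0.0136/0.0303 = 0.4488
R_total = 0.12 + 0.0781 + 9.17 + 0.4488 + 0.029 = 9.846 m²·K/W
Q = A·ΔT/R = 100 × 43.2 / 9.846 = 438.8 W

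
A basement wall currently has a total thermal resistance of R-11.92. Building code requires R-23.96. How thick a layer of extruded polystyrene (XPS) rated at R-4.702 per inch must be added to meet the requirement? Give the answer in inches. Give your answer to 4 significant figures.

2.561 in

ΔR = 23.96 − 11.92 = 12.04 ft²·°F·h/BTU
L = ΔR / (R/in) = 12.04/4.702 = 2.5606 in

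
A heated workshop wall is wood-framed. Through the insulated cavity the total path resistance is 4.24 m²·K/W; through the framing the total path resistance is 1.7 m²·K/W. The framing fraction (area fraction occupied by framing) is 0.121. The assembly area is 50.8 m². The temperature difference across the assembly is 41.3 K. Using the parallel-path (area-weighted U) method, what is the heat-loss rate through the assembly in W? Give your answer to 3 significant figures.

U_eff = 0.879/4.24 + 0.121/1.7 = 0.2073 + 0.07118 = 0.2785
R_eff = 1/U_eff = 3.591 m²·K/W
Q = 50.8 × 41.3 / 3.591 = 584.3 W

584 W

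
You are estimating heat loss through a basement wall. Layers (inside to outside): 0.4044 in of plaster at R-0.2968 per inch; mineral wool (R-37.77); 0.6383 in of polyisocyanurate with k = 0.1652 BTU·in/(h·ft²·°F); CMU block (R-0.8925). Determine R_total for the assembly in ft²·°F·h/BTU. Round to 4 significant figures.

0.4044 × 0.2968 = 0.12003
0.6383/0.1652 = 3.8638
R_total = 0.12003 + 37.77 + 3.8638 + 0.8925 = 42.646 ft²·°F·h/BTU

42.65 ft²·°F·h/BTU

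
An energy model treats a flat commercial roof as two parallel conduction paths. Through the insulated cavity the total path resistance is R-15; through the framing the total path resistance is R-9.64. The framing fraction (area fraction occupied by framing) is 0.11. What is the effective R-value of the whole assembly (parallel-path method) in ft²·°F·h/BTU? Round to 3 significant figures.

U_eff = 0.89/15 + 0.11/9.64 = 0.05933 + 0.01141 = 0.07074
R_eff = 1/U_eff = 14.14 ft²·°F·h/BTU

14.1 ft²·°F·h/BTU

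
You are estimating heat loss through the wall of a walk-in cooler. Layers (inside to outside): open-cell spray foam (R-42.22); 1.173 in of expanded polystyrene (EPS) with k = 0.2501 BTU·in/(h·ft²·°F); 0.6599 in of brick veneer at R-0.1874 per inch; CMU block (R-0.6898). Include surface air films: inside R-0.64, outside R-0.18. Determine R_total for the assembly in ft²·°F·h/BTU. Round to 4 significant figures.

1.173/0.2501 = 4.6901
0.6599 × 0.1874 = 0.12367
R_total = 0.64 + 42.22 + 4.6901 + 0.12367 + 0.6898 + 0.18 = 48.544 ft²·°F·h/BTU

48.54 ft²·°F·h/BTU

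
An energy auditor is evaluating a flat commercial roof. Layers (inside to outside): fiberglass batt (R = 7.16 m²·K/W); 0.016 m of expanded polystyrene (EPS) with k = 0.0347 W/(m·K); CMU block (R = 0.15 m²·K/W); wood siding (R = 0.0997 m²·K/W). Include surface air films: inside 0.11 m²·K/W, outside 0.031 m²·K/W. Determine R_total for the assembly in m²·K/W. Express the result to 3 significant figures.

8.01 m²·K/W

0.016/0.0347 = 0.4611
R_total = 0.11 + 7.16 + 0.4611 + 0.15 + 0.0997 + 0.031 = 8.012 m²·K/W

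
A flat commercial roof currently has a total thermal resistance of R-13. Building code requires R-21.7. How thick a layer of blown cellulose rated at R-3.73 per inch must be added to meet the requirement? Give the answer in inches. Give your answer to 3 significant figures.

2.33 in

ΔR = 21.7 − 13 = 8.7 ft²·°F·h/BTU
L = ΔR / (R/in) = 8.7/3.73 = 2.332 in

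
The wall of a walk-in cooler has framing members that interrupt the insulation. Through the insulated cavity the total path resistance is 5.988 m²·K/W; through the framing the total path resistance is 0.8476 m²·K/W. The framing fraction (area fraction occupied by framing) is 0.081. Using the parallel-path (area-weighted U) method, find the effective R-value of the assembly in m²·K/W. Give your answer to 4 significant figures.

U_eff = 0.919/5.988 + 0.081/0.8476 = 0.15347 + 0.095564 = 0.24904
R_eff = 1/U_eff = 4.0155 m²·K/W

4.015 m²·K/W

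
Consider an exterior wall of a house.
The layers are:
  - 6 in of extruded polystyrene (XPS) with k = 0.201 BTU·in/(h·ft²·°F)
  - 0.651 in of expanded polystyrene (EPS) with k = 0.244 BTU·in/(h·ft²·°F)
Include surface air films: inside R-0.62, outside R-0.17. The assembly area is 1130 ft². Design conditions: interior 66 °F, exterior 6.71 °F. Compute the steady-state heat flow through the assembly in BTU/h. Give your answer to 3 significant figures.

2010 BTU/h

6/0.201 = 29.85
0.651/0.244 = 2.668
R_total = 0.62 + 29.85 + 2.668 + 0.17 = 33.31 ft²·°F·h/BTU
Q = A·ΔT/R = 1130 × (66 − 6.71) / 33.31 = 2011 BTU/h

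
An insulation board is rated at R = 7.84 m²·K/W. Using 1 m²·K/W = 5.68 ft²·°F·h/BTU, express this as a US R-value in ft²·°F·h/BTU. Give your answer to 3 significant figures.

R_US = 7.84 × 5.68 = 44.53

44.5 ft²·°F·h/BTU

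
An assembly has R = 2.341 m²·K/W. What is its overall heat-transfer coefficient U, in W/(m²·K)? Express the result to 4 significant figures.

0.4272 W/(m²·K)

U = 1/R = 1/2.341 = 0.42717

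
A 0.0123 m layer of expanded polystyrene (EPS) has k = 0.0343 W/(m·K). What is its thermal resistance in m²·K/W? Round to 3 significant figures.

0.359 m²·K/W

R = L/k = 0.0123/0.0343 = 0.3586 m²·K/W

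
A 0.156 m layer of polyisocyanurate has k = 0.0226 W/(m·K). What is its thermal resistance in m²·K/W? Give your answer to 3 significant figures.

R = L/k = 0.156/0.0226 = 6.903 m²·K/W

6.90 m²·K/W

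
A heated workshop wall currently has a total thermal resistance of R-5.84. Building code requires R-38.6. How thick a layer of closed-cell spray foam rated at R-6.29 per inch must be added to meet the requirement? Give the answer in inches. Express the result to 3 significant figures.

5.21 in

ΔR = 38.6 − 5.84 = 32.76 ft²·°F·h/BTU
L = ΔR / (R/in) = 32.76/6.29 = 5.208 in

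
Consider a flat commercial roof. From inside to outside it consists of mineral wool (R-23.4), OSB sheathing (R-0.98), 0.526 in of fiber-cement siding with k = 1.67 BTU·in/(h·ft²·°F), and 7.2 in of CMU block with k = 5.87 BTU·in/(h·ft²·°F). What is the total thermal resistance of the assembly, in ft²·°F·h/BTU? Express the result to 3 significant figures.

0.526/1.67 = 0.315
7.2/5.87 = 1.227
R_total = 23.4 + 0.98 + 0.315 + 1.227 = 25.92 ft²·°F·h/BTU

25.9 ft²·°F·h/BTU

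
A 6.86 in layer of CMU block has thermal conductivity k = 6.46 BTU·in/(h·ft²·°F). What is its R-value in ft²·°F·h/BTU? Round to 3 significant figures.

R = L/k = 6.86/6.46 = 1.062 ft²·°F·h/BTU

1.06 ft²·°F·h/BTU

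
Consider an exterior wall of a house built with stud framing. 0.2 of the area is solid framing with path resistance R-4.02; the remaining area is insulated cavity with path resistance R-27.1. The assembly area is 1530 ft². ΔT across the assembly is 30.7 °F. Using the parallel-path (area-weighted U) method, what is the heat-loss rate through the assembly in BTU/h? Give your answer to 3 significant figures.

3720 BTU/h

U_eff = 0.8/27.1 + 0.2/4.02 = 0.02952 + 0.04975 = 0.07927
R_eff = 1/U_eff = 12.61 ft²·°F·h/BTU
Q = 1530 × 30.7 / 12.61 = 3723 BTU/h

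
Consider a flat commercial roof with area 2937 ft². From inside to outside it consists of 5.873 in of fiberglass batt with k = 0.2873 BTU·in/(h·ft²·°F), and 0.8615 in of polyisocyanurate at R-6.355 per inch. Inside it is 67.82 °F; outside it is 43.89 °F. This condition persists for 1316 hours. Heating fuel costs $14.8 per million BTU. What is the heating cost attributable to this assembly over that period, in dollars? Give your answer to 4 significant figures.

52.82 dollars

5.873/0.2873 = 20.442
0.8615 × 6.355 = 5.4748
R_total = 20.442 + 5.4748 = 25.917 ft²·°F·h/BTU
Q = 2937 × (67.82 − 43.89) / 25.917 = 2711.8 BTU/h
E = 2711.8 × 1316 = 3568800 BTU
Cost = 3568800/10⁶ × 14.8 = $52.818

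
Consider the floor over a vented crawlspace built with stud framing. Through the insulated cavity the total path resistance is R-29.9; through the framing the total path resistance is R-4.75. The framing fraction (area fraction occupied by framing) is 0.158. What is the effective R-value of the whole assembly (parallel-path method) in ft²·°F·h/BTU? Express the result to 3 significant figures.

16.3 ft²·°F·h/BTU

U_eff = 0.842/29.9 + 0.158/4.75 = 0.02816 + 0.03326 = 0.06142
R_eff = 1/U_eff = 16.28 ft²·°F·h/BTU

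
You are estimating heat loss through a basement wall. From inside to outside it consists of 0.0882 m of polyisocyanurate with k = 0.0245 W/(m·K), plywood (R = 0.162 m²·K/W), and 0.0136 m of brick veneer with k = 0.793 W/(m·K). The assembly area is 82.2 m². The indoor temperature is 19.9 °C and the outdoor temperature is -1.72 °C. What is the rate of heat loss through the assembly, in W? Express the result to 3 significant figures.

0.0882/0.0245 = 3.6
0.0136/0.793 = 0.01715
R_total = 3.6 + 0.162 + 0.01715 = 3.779 m²·K/W
Q = A·ΔT/R = 82.2 × (19.9 − (-1.72)) / 3.779 = 470.3 W

470 W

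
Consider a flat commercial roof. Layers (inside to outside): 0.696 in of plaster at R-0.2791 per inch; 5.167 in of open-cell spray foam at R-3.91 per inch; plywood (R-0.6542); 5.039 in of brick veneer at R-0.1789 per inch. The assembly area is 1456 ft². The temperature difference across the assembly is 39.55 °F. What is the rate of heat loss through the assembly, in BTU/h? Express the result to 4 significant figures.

2623 BTU/h

0.696 × 0.2791 = 0.19425
5.167 × 3.91 = 20.203
5.039 × 0.1789 = 0.90148
R_total = 0.19425 + 20.203 + 0.6542 + 0.90148 = 21.953 ft²·°F·h/BTU
Q = A·ΔT/R = 1456 × 39.55 / 21.953 = 2623.1 BTU/h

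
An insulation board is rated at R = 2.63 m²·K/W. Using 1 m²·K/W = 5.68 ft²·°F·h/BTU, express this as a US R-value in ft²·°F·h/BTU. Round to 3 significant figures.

14.9 ft²·°F·h/BTU

R_US = 2.63 × 5.68 = 14.94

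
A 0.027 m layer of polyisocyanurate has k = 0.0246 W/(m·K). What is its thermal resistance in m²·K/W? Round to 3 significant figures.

R = L/k = 0.027/0.0246 = 1.098 m²·K/W

1.10 m²·K/W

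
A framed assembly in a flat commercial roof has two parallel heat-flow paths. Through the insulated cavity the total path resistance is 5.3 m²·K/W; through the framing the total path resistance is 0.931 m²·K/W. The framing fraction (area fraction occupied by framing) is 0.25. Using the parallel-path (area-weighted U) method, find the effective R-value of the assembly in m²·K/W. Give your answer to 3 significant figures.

U_eff = 0.75/5.3 + 0.25/0.931 = 0.1415 + 0.2685 = 0.41
R_eff = 1/U_eff = 2.439 m²·K/W

2.44 m²·K/W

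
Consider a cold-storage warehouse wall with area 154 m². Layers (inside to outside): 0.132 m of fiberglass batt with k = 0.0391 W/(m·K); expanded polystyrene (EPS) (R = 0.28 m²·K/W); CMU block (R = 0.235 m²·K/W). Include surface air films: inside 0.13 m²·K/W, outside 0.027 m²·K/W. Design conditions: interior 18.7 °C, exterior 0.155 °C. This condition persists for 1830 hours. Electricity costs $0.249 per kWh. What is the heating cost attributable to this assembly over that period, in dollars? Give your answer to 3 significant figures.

0.132/0.0391 = 3.376
R_total = 0.13 + 3.376 + 0.28 + 0.235 + 0.027 = 4.048 m²·K/W
Q = 154 × (18.7 − 0.155) / 4.048 = 705.5 W
E = 705.5 W × 1830 h / 1000 = 1291 kWh
Cost = 1291 × 0.249 = $321.5

321 dollars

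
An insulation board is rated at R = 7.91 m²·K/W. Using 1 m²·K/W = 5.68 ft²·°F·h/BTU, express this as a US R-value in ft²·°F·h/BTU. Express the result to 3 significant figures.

44.9 ft²·°F·h/BTU

R_US = 7.91 × 5.68 = 44.93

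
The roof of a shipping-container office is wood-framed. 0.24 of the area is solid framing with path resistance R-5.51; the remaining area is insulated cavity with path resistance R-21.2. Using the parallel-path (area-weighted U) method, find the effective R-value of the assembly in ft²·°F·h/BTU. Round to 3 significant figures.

12.6 ft²·°F·h/BTU

U_eff = 0.76/21.2 + 0.24/5.51 = 0.03585 + 0.04356 = 0.07941
R_eff = 1/U_eff = 12.59 ft²·°F·h/BTU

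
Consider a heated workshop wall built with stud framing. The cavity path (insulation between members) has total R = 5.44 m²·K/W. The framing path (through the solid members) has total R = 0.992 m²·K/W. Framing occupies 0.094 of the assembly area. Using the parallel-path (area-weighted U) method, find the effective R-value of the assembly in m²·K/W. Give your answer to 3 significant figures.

3.83 m²·K/W

U_eff = 0.906/5.44 + 0.094/0.992 = 0.1665 + 0.09476 = 0.2613
R_eff = 1/U_eff = 3.827 m²·K/W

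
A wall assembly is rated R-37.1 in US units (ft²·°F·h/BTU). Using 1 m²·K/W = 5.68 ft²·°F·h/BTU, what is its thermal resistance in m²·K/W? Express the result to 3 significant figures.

R_SI = 37.1/5.68 = 6.532

6.53 m²·K/W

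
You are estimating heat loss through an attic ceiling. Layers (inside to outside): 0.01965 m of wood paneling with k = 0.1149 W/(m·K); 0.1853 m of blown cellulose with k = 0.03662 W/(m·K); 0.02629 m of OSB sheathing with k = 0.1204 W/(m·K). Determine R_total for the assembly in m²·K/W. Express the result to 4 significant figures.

0.01965/0.1149 = 0.17102
0.1853/0.03662 = 5.0601
0.02629/0.1204 = 0.21836
R_total = 0.17102 + 5.0601 + 0.21836 = 5.4495 m²·K/W

5.449 m²·K/W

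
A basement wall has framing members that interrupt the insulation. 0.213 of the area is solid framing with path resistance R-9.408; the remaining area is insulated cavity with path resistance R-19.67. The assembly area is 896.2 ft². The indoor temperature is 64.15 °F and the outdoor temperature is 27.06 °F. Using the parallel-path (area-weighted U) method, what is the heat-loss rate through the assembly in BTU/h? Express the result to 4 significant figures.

2083 BTU/h

U_eff = 0.787/19.67 + 0.213/9.408 = 0.04001 + 0.02264 = 0.06265
R_eff = 1/U_eff = 15.962 ft²·°F·h/BTU
Q = 896.2 × (64.15 − 27.06) / 15.962 = 2082.5 BTU/h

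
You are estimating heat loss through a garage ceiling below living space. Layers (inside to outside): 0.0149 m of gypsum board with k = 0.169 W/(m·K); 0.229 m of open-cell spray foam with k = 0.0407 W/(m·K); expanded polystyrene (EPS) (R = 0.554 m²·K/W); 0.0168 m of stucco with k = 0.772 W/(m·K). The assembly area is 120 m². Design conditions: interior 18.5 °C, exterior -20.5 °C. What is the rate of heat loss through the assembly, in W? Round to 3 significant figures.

0.0149/0.169 = 0.08817
0.229/0.0407 = 5.627
0.0168/0.772 = 0.02176
R_total = 0.08817 + 5.627 + 0.554 + 0.02176 = 6.29 m²·K/W
Q = A·ΔT/R = 120 × (18.5 − (-20.5)) / 6.29 = 744 W

744 W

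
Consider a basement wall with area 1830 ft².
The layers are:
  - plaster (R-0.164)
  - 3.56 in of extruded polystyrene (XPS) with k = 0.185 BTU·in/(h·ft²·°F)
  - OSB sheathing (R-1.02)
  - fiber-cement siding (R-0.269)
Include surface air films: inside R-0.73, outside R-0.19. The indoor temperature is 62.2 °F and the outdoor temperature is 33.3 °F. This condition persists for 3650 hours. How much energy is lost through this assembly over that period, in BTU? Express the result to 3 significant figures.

8930000 BTU

3.56/0.185 = 19.24
R_total = 0.73 + 0.164 + 19.24 + 1.02 + 0.269 + 0.19 = 21.62 ft²·°F·h/BTU
Q = 1830 × (62.2 − 33.3) / 21.62 = 2447 BTU/h
E = 2447 × 3650 = 8930000 BTU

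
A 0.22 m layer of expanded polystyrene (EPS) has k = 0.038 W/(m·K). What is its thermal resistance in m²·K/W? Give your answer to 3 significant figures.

5.79 m²·K/W

R = L/k = 0.22/0.038 = 5.789 m²·K/W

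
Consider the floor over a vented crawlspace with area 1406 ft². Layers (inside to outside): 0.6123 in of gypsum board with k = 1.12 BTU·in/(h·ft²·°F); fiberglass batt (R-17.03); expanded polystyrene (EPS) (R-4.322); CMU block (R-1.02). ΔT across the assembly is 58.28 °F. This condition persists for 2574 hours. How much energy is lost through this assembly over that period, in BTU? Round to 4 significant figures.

9203000 BTU

0.6123/1.12 = 0.5467
R_total = 0.5467 + 17.03 + 4.322 + 1.02 = 22.919 ft²·°F·h/BTU
Q = 1406 × 58.28 / 22.919 = 3575.3 BTU/h
E = 3575.3 × 2574 = 9202900 BTU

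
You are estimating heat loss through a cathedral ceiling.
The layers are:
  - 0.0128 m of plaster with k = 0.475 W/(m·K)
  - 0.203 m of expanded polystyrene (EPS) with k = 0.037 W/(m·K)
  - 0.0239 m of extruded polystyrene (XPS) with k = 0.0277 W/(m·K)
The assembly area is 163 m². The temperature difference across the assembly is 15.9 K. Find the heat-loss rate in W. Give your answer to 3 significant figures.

0.0128/0.475 = 0.02695
0.203/0.037 = 5.486
0.0239/0.0277 = 0.8628
R_total = 0.02695 + 5.486 + 0.8628 = 6.376 m²·K/W
Q = A·ΔT/R = 163 × 15.9 / 6.376 = 406.5 W

406 W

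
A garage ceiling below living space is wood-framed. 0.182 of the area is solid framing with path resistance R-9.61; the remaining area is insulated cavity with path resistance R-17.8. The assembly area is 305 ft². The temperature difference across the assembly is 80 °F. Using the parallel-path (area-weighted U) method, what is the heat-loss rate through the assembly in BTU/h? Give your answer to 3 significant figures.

U_eff = 0.818/17.8 + 0.182/9.61 = 0.04596 + 0.01894 = 0.06489
R_eff = 1/U_eff = 15.41 ft²·°F·h/BTU
Q = 305 × 80 / 15.41 = 1583 BTU/h

1580 BTU/h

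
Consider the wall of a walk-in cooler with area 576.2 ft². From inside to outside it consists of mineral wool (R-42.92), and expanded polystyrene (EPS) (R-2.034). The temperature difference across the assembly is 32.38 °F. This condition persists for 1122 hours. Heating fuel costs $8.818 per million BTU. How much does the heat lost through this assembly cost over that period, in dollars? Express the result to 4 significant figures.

4.106 dollars

R_total = 42.92 + 2.034 = 44.954 ft²·°F·h/BTU
Q = 576.2 × 32.38 / 44.954 = 415.03 BTU/h
E = 415.03 × 1122 = 465670 BTU
Cost = 465670/10⁶ × 8.818 = $4.1062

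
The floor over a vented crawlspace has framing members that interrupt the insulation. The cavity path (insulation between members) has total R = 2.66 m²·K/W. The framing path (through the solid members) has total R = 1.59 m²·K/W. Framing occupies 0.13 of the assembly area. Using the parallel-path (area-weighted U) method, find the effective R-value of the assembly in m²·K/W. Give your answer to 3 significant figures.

U_eff = 0.87/2.66 + 0.13/1.59 = 0.3271 + 0.08176 = 0.4088
R_eff = 1/U_eff = 2.446 m²·K/W

2.45 m²·K/W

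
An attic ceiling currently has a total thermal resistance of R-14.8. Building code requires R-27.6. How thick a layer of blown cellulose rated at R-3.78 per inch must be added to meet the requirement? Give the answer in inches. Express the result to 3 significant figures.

3.39 in

ΔR = 27.6 − 14.8 = 12.8 ft²·°F·h/BTU
L = ΔR / (R/in) = 12.8/3.78 = 3.386 in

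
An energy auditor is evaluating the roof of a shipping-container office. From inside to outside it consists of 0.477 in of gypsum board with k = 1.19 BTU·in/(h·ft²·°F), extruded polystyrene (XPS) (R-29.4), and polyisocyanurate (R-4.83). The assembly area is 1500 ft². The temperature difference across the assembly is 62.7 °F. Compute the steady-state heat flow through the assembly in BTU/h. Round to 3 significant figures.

0.477/1.19 = 0.4008
R_total = 0.4008 + 29.4 + 4.83 = 34.63 ft²·°F·h/BTU
Q = A·ΔT/R = 1500 × 62.7 / 34.63 = 2716 BTU/h

2720 BTU/h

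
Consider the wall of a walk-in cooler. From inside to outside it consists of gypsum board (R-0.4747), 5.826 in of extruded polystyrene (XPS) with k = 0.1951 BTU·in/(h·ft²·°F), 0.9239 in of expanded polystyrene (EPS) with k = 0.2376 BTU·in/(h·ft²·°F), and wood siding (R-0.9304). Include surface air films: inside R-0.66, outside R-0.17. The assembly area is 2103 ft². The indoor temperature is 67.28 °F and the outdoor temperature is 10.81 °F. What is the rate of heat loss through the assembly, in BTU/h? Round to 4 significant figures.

5.826/0.1951 = 29.862
0.9239/0.2376 = 3.8885
R_total = 0.66 + 0.4747 + 29.862 + 3.8885 + 0.9304 + 0.17 = 35.985 ft²·°F·h/BTU
Q = A·ΔT/R = 2103 × (67.28 − 10.81) / 35.985 = 3300.1 BTU/h

3300 BTU/h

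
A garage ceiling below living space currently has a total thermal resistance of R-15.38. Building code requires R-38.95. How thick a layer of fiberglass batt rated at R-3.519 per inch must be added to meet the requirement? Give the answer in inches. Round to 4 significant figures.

ΔR = 38.95 − 15.38 = 23.57 ft²·°F·h/BTU
L = ΔR / (R/in) = 23.57/3.519 = 6.6979 in

6.698 in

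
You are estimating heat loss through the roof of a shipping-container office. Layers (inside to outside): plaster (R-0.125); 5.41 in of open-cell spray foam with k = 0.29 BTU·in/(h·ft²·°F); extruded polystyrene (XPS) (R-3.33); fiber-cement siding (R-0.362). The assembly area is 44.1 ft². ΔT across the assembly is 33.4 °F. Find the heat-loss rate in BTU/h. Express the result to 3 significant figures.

5.41/0.29 = 18.66
R_total = 0.125 + 18.66 + 3.33 + 0.362 = 22.47 ft²·°F·h/BTU
Q = A·ΔT/R = 44.1 × 33.4 / 22.47 = 65.55 BTU/h

65.5 BTU/h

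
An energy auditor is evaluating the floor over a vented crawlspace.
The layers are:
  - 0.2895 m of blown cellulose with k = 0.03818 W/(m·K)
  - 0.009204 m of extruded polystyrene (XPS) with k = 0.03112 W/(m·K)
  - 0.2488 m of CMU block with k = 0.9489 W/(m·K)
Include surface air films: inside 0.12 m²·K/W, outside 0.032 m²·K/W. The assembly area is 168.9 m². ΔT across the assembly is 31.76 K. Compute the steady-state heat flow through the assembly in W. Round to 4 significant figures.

646.9 W

0.2895/0.03818 = 7.5825
0.009204/0.03112 = 0.29576
0.2488/0.9489 = 0.2622
R_total = 0.12 + 7.5825 + 0.29576 + 0.2622 + 0.032 = 8.2925 m²·K/W
Q = A·ΔT/R = 168.9 × 31.76 / 8.2925 = 646.88 W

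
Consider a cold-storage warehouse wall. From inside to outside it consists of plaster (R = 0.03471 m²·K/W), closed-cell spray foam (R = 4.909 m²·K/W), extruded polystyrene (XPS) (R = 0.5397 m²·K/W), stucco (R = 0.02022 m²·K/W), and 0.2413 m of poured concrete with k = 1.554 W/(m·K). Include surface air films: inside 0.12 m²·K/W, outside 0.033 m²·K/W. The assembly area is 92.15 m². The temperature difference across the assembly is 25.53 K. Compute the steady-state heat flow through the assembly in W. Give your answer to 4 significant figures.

0.2413/1.554 = 0.15528
R_total = 0.12 + 0.03471 + 4.909 + 0.5397 + 0.02022 + 0.15528 + 0.033 = 5.8119 m²·K/W
Q = A·ΔT/R = 92.15 × 25.53 / 5.8119 = 404.79 W

404.8 W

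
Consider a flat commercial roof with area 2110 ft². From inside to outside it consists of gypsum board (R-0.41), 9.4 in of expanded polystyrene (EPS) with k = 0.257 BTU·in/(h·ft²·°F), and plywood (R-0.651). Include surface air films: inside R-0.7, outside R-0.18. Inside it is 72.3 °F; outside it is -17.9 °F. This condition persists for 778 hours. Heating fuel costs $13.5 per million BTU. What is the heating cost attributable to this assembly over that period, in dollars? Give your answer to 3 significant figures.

9.4/0.257 = 36.58
R_total = 0.7 + 0.41 + 36.58 + 0.651 + 0.18 = 38.52 ft²·°F·h/BTU
Q = 2110 × (72.3 − (-17.9)) / 38.52 = 4941 BTU/h
E = 4941 × 778 = 3844000 BTU
Cost = 3844000/10⁶ × 13.5 = $51.9

51.9 dollars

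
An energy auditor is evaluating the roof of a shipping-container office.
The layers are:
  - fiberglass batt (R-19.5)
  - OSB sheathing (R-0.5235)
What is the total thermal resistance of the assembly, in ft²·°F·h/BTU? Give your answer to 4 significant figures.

20.02 ft²·°F·h/BTU

R_total = 19.5 + 0.5235 = 20.023 ft²·°F·h/BTU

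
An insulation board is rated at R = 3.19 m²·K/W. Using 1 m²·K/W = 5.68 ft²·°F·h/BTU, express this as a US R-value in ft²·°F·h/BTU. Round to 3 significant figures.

18.1 ft²·°F·h/BTU

R_US = 3.19 × 5.68 = 18.12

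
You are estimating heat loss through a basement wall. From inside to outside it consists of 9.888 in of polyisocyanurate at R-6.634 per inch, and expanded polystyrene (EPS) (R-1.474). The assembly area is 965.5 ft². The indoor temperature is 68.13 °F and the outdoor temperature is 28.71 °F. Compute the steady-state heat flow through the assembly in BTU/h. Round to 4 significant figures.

9.888 × 6.634 = 65.597
R_total = 65.597 + 1.474 = 67.071 ft²·°F·h/BTU
Q = A·ΔT/R = 965.5 × (68.13 − 28.71) / 67.071 = 567.46 BTU/h

567.5 BTU/h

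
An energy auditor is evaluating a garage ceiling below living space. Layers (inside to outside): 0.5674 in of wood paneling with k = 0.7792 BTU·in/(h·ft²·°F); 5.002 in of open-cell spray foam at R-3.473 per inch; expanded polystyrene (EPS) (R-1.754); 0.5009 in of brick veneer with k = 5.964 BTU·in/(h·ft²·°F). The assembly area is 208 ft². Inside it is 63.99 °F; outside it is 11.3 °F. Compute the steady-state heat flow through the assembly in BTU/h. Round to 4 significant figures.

549.7 BTU/h

0.5674/0.7792 = 0.72818
5.002 × 3.473 = 17.372
0.5009/5.964 = 0.083987
R_total = 0.72818 + 17.372 + 1.754 + 0.083987 = 19.938 ft²·°F·h/BTU
Q = A·ΔT/R = 208 × (63.99 − 11.3) / 19.938 = 549.68 BTU/h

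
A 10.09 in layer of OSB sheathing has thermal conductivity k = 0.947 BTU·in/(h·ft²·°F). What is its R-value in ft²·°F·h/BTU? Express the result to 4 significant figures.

R = L/k = 10.09/0.947 = 10.655 ft²·°F·h/BTU

10.65 ft²·°F·h/BTU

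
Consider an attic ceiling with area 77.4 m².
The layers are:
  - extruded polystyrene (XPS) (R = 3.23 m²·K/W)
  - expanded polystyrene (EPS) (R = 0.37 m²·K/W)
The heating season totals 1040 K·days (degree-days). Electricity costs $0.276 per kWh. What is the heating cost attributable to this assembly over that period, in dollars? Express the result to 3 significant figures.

148 dollars

R_total = 3.23 + 0.37 = 3.6 m²·K/W
E = A × HDD × 24 / R / 1000 = 77.4 × 1040 × 24 / 3.6 / 1000 = 536.6 kWh
Cost = 536.6 × 0.276 = $148.1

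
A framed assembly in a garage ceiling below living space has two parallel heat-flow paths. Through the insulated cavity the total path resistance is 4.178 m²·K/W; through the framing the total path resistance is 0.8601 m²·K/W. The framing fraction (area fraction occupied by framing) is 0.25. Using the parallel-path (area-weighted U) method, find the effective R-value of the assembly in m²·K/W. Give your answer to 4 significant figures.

U_eff = 0.75/4.178 + 0.25/0.8601 = 0.17951 + 0.29066 = 0.47018
R_eff = 1/U_eff = 2.1269 m²·K/W

2.127 m²·K/W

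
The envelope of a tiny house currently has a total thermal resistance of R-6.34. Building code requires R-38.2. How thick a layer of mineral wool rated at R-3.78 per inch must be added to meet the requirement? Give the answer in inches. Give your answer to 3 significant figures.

8.43 in

ΔR = 38.2 − 6.34 = 31.86 ft²·°F·h/BTU
L = ΔR / (R/in) = 31.86/3.78 = 8.429 in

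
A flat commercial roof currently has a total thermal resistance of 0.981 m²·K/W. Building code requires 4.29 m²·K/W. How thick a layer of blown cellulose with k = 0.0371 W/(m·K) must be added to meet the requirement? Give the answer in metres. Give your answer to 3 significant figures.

ΔR = 4.29 − 0.981 = 3.309 m²·K/W
L = ΔR × k = 3.309 × 0.0371 = 0.1228 m

0.123 m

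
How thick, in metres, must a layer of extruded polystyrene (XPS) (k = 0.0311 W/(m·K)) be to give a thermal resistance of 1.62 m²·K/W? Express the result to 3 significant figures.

L = R·k = 1.62 × 0.0311 = 0.05038 m

0.0504 m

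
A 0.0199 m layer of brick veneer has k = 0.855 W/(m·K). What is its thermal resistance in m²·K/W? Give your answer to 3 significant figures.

0.0233 m²·K/W

R = L/k = 0.0199/0.855 = 0.02327 m²·K/W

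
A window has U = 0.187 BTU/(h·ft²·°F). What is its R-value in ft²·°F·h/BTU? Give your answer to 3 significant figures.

R = 1/U = 1/0.187 = 5.348

5.35 ft²·°F·h/BTU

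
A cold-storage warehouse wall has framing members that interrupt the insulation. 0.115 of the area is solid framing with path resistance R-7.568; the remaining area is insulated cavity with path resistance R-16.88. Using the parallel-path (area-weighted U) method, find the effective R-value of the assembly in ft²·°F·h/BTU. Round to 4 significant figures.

14.79 ft²·°F·h/BTU

U_eff = 0.885/16.88 + 0.115/7.568 = 0.052429 + 0.015196 = 0.067624
R_eff = 1/U_eff = 14.788 ft²·°F·h/BTU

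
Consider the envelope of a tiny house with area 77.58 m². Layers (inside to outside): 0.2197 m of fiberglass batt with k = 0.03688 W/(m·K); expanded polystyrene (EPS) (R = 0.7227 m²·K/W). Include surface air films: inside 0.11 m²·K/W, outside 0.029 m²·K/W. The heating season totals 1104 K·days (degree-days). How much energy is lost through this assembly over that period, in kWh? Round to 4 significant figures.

301.5 kWh

0.2197/0.03688 = 5.9572
R_total = 0.11 + 5.9572 + 0.7227 + 0.029 = 6.8189 m²·K/W
E = A × HDD × 24 / R / 1000 = 77.58 × 1104 × 24 / 6.8189 / 1000 = 301.45 kWh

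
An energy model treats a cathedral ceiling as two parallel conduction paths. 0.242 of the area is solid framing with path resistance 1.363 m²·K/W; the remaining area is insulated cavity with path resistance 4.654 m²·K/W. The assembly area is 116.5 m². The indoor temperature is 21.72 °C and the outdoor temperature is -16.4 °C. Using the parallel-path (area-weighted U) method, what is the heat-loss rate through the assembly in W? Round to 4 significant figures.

1512 W

U_eff = 0.758/4.654 + 0.242/1.363 = 0.16287 + 0.17755 = 0.34042
R_eff = 1/U_eff = 2.9375 m²·K/W
Q = 116.5 × (21.72 − (-16.4)) / 2.9375 = 1511.8 W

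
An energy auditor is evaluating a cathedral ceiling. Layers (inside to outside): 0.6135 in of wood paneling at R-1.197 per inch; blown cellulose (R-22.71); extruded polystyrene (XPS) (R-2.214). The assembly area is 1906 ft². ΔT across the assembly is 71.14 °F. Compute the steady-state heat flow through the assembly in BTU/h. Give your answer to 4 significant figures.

0.6135 × 1.197 = 0.73436
R_total = 0.73436 + 22.71 + 2.214 = 25.658 ft²·°F·h/BTU
Q = A·ΔT/R = 1906 × 71.14 / 25.658 = 5284.5 BTU/h

5285 BTU/h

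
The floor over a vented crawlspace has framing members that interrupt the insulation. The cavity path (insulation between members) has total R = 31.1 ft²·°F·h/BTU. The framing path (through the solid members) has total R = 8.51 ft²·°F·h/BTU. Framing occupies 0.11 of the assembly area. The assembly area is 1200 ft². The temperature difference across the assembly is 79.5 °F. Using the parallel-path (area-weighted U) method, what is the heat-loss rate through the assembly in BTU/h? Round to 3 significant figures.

U_eff = 0.89/31.1 + 0.11/8.51 = 0.02862 + 0.01293 = 0.04154
R_eff = 1/U_eff = 24.07 ft²·°F·h/BTU
Q = 1200 × 79.5 / 24.07 = 3963 BTU/h

3960 BTU/h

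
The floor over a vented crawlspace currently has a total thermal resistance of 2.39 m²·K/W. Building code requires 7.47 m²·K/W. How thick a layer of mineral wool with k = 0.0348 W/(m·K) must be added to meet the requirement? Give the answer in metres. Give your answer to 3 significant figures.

ΔR = 7.47 − 2.39 = 5.08 m²·K/W
L = ΔR × k = 5.08 × 0.0348 = 0.1768 m

0.177 m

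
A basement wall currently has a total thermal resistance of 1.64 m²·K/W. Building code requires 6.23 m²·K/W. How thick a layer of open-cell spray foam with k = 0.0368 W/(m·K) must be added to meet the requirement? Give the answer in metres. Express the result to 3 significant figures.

ΔR = 6.23 − 1.64 = 4.59 m²·K/W
L = ΔR × k = 4.59 × 0.0368 = 0.1689 m

0.169 m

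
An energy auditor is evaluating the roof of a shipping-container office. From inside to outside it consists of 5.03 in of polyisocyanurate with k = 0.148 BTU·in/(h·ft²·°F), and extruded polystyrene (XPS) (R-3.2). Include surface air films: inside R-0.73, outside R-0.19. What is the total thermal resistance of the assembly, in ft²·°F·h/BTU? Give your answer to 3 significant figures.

5.03/0.148 = 33.99
R_total = 0.73 + 33.99 + 3.2 + 0.19 = 38.11 ft²·°F·h/BTU

38.1 ft²·°F·h/BTU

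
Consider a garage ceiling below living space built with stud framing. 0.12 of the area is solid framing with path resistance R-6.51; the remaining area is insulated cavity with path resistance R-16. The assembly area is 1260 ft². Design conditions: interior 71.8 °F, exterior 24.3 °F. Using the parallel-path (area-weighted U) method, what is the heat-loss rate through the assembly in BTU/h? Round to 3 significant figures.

4390 BTU/h

U_eff = 0.88/16 + 0.12/6.51 = 0.055 + 0.01843 = 0.07343
R_eff = 1/U_eff = 13.62 ft²·°F·h/BTU
Q = 1260 × (71.8 − 24.3) / 13.62 = 4395 BTU/h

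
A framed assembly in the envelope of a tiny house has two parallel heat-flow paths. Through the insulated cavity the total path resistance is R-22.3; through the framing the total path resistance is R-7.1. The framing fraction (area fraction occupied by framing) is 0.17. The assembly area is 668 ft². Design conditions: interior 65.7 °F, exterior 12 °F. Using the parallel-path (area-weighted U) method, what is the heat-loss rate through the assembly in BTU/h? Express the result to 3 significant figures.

2190 BTU/h

U_eff = 0.83/22.3 + 0.17/7.1 = 0.03722 + 0.02394 = 0.06116
R_eff = 1/U_eff = 16.35 ft²·°F·h/BTU
Q = 668 × (65.7 − 12) / 16.35 = 2194 BTU/h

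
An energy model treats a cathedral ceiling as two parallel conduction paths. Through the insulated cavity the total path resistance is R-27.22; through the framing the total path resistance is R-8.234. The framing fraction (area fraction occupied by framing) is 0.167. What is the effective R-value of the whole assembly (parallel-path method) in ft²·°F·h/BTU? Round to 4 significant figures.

19.65 ft²·°F·h/BTU

U_eff = 0.833/27.22 + 0.167/8.234 = 0.030602 + 0.020282 = 0.050884
R_eff = 1/U_eff = 19.652 ft²·°F·h/BTU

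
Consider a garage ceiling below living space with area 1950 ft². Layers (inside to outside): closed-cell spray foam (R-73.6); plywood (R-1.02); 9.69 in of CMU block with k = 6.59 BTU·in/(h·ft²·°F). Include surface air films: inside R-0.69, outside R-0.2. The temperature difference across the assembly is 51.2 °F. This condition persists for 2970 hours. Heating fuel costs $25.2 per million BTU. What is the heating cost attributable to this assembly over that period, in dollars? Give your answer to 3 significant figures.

97.1 dollars

9.69/6.59 = 1.47
R_total = 0.69 + 73.6 + 1.02 + 1.47 + 0.2 = 76.98 ft²·°F·h/BTU
Q = 1950 × 51.2 / 76.98 = 1297 BTU/h
E = 1297 × 2970 = 3852000 BTU
Cost = 3852000/10⁶ × 25.2 = $97.07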